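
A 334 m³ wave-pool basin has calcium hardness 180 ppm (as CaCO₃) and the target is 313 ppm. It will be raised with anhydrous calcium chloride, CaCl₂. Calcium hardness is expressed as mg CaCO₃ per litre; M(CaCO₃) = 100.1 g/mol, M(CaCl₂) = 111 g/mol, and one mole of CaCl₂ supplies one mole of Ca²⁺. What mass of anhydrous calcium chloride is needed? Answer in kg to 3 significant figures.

49.3 kg

Volume: 334 m³ = 334,000 L.
Hardness to add: (313 − 180) = 133 mg/L as CaCO₃ × 334,000 L = 44,420 g as CaCO₃.
Moles of Ca²⁺ (1 mol Ca²⁺ ≡ 1 mol CaCO₃): 44,420 / 100.1 g/mol = 443.8 mol.
Mass of CaCl₂: 443.8 × 111 = 49,260 g.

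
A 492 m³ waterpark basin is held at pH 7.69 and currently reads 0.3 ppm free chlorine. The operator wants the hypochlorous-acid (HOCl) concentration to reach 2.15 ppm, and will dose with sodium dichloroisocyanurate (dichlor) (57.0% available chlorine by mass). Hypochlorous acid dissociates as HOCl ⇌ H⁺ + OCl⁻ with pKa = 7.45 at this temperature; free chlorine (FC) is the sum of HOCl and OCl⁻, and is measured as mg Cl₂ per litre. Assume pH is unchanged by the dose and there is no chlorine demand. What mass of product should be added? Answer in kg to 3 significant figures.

4.82 kg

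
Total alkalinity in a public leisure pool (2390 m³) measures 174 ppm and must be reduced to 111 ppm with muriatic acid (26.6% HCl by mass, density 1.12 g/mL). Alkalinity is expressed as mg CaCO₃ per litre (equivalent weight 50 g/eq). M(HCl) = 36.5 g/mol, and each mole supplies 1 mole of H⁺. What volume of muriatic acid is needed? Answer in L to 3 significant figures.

Volume: 2390 m³ = 2,390,000 L.
Alkalinity to neutralize: (174 − 111) = 63 mg/L as CaCO₃ × 2,390,000 L = 150,600 g as CaCO₃.
Equivalents of H⁺ required: 150,600 ÷ 50 g/eq = 3011 eq = 3011 mol HCl.
Mass of HCl: 3011 × 36.5 = 109,900 g.
Mass of 26.6% solution: 109,900 / 0.266 = 413,200 g.
Volume: 413,200 g ÷ 1.12 g/mL = 368,900 mL.

369 L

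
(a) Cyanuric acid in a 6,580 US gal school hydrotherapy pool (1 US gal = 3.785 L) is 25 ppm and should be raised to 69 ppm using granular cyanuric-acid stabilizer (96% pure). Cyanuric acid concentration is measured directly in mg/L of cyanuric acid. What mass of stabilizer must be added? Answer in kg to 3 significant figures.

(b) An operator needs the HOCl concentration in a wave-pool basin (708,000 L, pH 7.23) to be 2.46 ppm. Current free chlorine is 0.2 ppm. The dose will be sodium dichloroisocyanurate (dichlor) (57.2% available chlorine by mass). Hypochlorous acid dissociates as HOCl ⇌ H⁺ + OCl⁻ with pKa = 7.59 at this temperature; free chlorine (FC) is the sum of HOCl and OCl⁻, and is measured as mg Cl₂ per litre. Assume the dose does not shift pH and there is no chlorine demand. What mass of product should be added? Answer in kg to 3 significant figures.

(a) 1.14 kg; (b) 4.13 kg

(a) Volume: 6,580 US gal × 3.785 L/gal = 24,905 L.
(a) CYA to add: (69 − 25) = 44 mg/L × 24,905 L = 1096 g cyanuric acid.
(a) At 96% purity: 1096 / 0.96 = 1141 g product.

(b) [OCl⁻]/[HOCl] = 10^(pH − pKa) = 10^(7.23 − 7.59) = 0.4365; fraction as HOCl = 1/(1 + 0.4365) = 0.6961.
(b) Free chlorine required for 2.46 ppm HOCl: 2.46 / 0.6961 = 3.534 ppm.
(b) FC to add: 3.534 − 0.2 = 3.334 mg/L as Cl₂.
(b) Cl₂ equivalent: 3.334 mg/L × 708,000 L = 2360 g.
(b) Product at 57.2% available Cl: 2360 / 0.572 = 4126 g.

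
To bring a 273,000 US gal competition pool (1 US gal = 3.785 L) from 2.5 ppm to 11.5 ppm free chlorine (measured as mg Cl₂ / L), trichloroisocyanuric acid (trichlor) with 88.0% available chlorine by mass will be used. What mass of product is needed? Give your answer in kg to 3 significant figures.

Volume: 273,000 US gal × 3.785 L/gal = 1,033,305 L.
Chlorine deficit: 11.5 − 2.5 = 9 ppm = 9 mg/L as Cl₂.
Cl₂ equivalent needed: 9 mg/L × 1,033,305 L = 9,300,000 mg = 9300 g.
Product at 88.0% available chlorine: 9300 / 0.88 = 10,570 g.

10.6 kg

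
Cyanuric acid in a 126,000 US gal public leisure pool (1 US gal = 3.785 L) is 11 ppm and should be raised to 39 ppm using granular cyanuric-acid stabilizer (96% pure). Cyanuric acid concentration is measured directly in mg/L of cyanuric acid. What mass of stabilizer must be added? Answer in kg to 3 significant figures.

13.9 kg

Volume: 126,000 US gal × 3.785 L/gal = 476,910 L.
CYA to add: (39 − 11) = 28 mg/L × 476,910 L = 13,350 g cyanuric acid.
At 96% purity: 13,350 / 0.96 = 13,910 g product.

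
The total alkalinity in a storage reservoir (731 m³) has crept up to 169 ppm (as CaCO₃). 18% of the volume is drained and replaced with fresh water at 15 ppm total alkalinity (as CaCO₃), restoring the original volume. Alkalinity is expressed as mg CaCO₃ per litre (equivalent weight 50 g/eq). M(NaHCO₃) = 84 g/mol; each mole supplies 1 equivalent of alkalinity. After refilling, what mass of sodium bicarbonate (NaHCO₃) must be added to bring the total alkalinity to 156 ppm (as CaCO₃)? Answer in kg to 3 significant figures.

18.1 kg

Volume: 731 m³ = 731,000 L.
After draining 18% and refilling: 169 × 0.82 + 15 × 0.18 = 141.28 ppm.
Deficit to target: 156 − 141.28 = 14.72 mg/L.
As CaCO₃: 14.72 mg/L × 731,000 L = 10,760 g; ÷ 50 g/eq ÷ 1 = 215.2 mol NaHCO₃.
Mass: 215.2 × 84 = 18,080 g.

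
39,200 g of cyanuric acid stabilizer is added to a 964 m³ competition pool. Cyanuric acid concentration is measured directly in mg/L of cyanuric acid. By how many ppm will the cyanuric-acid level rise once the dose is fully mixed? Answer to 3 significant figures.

Volume: 964 m³ = 964,000 L.
Rise: 39,200 g / 964,000 L × 1000 = 40.66 mg/L.

40.7 ppm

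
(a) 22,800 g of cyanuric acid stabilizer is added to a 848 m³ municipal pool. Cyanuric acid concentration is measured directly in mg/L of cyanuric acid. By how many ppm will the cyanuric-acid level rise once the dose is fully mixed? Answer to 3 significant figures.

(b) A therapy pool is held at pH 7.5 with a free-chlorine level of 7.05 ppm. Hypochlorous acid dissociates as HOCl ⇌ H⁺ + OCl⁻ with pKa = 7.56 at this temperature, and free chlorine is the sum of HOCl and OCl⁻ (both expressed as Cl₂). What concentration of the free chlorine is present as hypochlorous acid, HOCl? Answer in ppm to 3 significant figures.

(a) Volume: 848 m³ = 848,000 L.
(a) Rise: 22,800 g / 848,000 L × 1000 = 26.89 mg/L.

(b) [OCl⁻]/[HOCl] = 10^(pH − pKa) = 10^(7.5 − 7.56) = 10^-0.06 = 0.871.
(b) Fraction as HOCl = 1 / (1 + 0.871) = 0.5345.
(b) HOCl = 0.5345 × 7.05 ppm = 3.768 ppm.

(a) 26.9 ppm; (b) 3.77 ppm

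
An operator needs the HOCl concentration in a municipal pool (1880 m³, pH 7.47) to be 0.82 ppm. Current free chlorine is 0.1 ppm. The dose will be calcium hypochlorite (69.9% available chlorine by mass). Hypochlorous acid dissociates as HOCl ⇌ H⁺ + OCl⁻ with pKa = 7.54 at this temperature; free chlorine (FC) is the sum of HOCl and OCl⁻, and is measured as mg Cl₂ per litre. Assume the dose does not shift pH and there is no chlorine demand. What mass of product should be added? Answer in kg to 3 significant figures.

3.81 kg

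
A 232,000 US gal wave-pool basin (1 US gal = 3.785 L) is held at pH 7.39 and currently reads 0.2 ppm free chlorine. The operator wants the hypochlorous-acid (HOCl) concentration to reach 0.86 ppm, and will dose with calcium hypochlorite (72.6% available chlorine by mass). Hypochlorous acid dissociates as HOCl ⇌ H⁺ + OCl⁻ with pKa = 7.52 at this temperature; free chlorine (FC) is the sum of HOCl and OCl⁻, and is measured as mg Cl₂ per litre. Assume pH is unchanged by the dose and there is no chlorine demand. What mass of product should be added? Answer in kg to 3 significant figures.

1.57 kg

Volume: 232,000 US gal × 3.785 L/gal = 878,120 L.
[OCl⁻]/[HOCl] = 10^(pH − pKa) = 10^(7.39 − 7.52) = 0.7413; fraction as HOCl = 1/(1 + 0.7413) = 0.5743.
Free chlorine required for 0.86 ppm HOCl: 0.86 / 0.5743 = 1.498 ppm.
FC to add: 1.498 − 0.2 = 1.298 mg/L as Cl₂.
Cl₂ equivalent: 1.298 mg/L × 878,120 L = 1139 g.
Product at 72.6% available Cl: 1139 / 0.726 = 1569 g.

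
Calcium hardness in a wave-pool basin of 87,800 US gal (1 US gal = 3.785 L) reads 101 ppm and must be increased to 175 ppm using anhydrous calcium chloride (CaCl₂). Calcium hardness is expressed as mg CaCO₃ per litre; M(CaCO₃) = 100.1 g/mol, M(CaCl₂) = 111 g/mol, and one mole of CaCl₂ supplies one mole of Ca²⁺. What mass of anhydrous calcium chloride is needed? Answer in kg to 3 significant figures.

27.3 kg

Volume: 87,800 US gal × 3.785 L/gal = 332,323 L.
Hardness to add: (175 − 101) = 74 mg/L as CaCO₃ × 332,323 L = 24,590 g as CaCO₃.
Moles of Ca²⁺ (1 mol Ca²⁺ ≡ 1 mol CaCO₃): 24,590 / 100.1 g/mol = 245.7 mol.
Mass of CaCl₂: 245.7 × 111 = 27,270 g.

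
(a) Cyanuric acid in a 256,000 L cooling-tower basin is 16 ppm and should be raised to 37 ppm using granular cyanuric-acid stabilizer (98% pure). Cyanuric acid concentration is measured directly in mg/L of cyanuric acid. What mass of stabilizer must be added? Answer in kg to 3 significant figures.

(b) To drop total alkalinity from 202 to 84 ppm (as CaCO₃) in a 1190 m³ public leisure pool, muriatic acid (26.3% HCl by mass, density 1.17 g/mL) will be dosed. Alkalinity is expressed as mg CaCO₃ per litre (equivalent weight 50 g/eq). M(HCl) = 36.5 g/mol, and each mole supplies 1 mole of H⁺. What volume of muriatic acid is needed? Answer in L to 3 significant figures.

(a) 5.49 kg; (b) 333 L

(a) CYA to add: (37 − 16) = 21 mg/L × 256,000 L = 5376 g cyanuric acid.
(a) At 98% purity: 5376 / 0.98 = 5486 g product.

(b) Volume: 1190 m³ = 1,190,000 L.
(b) Alkalinity to neutralize: (202 − 84) = 118 mg/L as CaCO₃ × 1,190,000 L = 140,400 g as CaCO₃.
(b) Equivalents of H⁺ required: 140,400 ÷ 50 g/eq = 2808 eq = 2808 mol HCl.
(b) Mass of HCl: 2808 × 36.5 = 102,500 g.
(b) Mass of 26.3% solution: 102,500 / 0.263 = 389,800 g.
(b) Volume: 389,800 g ÷ 1.17 g/mL = 333,100 mL.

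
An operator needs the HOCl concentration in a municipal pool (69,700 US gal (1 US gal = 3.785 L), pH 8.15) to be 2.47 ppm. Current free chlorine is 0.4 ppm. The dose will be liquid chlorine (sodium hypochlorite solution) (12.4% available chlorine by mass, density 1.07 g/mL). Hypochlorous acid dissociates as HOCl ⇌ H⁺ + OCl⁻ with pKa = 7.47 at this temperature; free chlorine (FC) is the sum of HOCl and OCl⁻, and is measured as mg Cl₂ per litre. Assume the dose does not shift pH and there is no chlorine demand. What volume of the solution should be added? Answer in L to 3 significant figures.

Volume: 69,700 US gal × 3.785 L/gal = 263,814 L.
[OCl⁻]/[HOCl] = 10^(pH − pKa) = 10^(8.15 − 7.47) = 4.786; fraction as HOCl = 1/(1 + 4.786) = 0.1728.
Free chlorine required for 2.47 ppm HOCl: 2.47 / 0.1728 = 14.29 ppm.
FC to add: 14.29 − 0.4 = 13.89 mg/L as Cl₂.
Cl₂ equivalent: 13.89 mg/L × 263,814 L = 3665 g.
Product at 12.4% available Cl: 3665 / 0.124 = 29,560 g.
Volume: 29,560 g ÷ 1.07 g/mL = 27,620 mL.

27.6 L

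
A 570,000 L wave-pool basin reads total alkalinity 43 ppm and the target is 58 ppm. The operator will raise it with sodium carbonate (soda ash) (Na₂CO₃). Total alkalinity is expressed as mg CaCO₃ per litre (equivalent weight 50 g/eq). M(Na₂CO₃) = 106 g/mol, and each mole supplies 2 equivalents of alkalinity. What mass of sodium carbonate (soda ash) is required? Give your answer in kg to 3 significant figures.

9.06 kg

Alkalinity to add: (58 − 43) = 15 mg/L as CaCO₃ × 570,000 L = 8550 g as CaCO₃.
Equivalents: 8550 g ÷ 50 g/eq = 171 eq.
Each mole of Na₂CO₃ supplies 2 eq, so 171 / 2 = 85.5 mol.
Mass: 85.5 mol × 106 g/mol = 9063 g.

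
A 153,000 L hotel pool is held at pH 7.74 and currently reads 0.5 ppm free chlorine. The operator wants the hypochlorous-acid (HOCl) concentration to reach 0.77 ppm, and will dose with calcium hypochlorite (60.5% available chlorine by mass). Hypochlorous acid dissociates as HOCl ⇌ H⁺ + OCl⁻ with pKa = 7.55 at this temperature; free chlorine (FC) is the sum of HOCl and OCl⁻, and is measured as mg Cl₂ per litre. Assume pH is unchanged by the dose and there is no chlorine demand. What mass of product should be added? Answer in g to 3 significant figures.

[OCl⁻]/[HOCl] = 10^(pH − pKa) = 10^(7.74 − 7.55) = 1.549; fraction as HOCl = 1/(1 + 1.549) = 0.3923.
Free chlorine required for 0.77 ppm HOCl: 0.77 / 0.3923 = 1.963 ppm.
FC to add: 1.963 − 0.5 = 1.463 mg/L as Cl₂.
Cl₂ equivalent: 1.463 mg/L × 153,000 L = 223.8 g.
Product at 60.5% available Cl: 223.8 / 0.605 = 369.9 g.

370 g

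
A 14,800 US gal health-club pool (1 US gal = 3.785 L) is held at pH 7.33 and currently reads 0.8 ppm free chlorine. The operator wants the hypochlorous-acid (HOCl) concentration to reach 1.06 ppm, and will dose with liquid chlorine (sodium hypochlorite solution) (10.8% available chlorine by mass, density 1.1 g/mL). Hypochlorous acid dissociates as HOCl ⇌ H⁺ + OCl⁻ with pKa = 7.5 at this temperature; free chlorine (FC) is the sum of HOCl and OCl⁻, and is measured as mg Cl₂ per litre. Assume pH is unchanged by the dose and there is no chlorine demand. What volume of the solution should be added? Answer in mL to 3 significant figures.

461 mL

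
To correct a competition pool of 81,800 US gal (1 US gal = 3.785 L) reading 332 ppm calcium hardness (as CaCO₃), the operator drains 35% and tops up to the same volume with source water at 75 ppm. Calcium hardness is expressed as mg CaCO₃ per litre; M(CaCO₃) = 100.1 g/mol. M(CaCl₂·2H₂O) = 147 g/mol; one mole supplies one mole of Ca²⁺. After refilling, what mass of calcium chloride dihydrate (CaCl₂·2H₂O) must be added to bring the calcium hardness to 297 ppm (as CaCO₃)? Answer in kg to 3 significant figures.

25.0 kg

Volume: 81,800 US gal × 3.785 L/gal = 309,613 L.
After draining 35% and refilling: 332 × 0.65 + 75 × 0.35 = 242.05 ppm.
Deficit to target: 297 − 242.05 = 54.95 mg/L.
As CaCO₃: 54.95 mg/L × 309,613 L = 17,010 g; ÷ 100.1 = 170 mol Ca²⁺.
Mass: 170 × 147 = 24,980 g.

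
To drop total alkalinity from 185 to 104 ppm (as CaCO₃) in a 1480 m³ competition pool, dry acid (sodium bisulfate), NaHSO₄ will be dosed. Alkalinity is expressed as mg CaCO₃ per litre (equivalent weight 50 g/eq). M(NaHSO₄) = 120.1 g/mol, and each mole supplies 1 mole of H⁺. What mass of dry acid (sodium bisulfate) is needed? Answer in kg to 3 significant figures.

288 kg

Volume: 1480 m³ = 1,480,000 L.
Alkalinity to neutralize: (185 − 104) = 81 mg/L as CaCO₃ × 1,480,000 L = 119,900 g as CaCO₃.
Equivalents of H⁺ required: 119,900 ÷ 50 g/eq = 2398 eq = 2398 mol NaHSO₄.
Mass of NaHSO₄: 2398 × 120.1 = 288,000 g.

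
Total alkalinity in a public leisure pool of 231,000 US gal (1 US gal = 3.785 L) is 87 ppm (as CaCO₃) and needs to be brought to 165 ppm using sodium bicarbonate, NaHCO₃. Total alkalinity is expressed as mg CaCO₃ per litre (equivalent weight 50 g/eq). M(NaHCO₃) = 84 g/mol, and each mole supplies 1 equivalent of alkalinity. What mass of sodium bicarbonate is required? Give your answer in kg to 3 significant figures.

115 kg

Volume: 231,000 US gal × 3.785 L/gal = 874,335 L.
Alkalinity to add: (165 − 87) = 78 mg/L as CaCO₃ × 874,335 L = 68,200 g as CaCO₃.
Equivalents: 68,200 g ÷ 50 g/eq = 1364 eq.
NaHCO₃ supplies 1 eq per mole → 1364 mol.
Mass: 1364 mol × 84 g/mol = 114,600 g.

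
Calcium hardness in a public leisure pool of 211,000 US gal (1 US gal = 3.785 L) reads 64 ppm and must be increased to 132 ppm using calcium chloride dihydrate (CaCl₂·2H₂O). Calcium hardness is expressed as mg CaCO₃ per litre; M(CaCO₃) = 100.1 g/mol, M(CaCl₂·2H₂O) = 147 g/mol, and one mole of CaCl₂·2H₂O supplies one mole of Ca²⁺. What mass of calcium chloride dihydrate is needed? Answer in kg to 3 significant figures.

79.8 kg

Volume: 211,000 US gal × 3.785 L/gal = 798,635 L.
Hardness to add: (132 − 64) = 68 mg/L as CaCO₃ × 798,635 L = 54,310 g as CaCO₃.
Moles of Ca²⁺ (1 mol Ca²⁺ ≡ 1 mol CaCO₃): 54,310 / 100.1 g/mol = 542.5 mol.
Mass of CaCl₂·2H₂O: 542.5 × 147 = 79,750 g.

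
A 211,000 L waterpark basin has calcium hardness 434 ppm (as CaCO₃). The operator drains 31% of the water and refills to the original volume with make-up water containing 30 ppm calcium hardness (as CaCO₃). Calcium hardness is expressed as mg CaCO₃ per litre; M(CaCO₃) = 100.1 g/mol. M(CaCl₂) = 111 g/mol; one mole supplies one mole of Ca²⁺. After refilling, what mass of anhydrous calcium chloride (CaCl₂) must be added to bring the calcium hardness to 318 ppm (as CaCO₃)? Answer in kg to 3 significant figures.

After draining 31% and refilling: 434 × 0.69 + 30 × 0.31 = 308.76 ppm.
Deficit to target: 318 − 308.76 = 9.24 mg/L.
As CaCO₃: 9.24 mg/L × 211,000 L = 1950 g; ÷ 100.1 = 19.48 mol Ca²⁺.
Mass: 19.48 × 111 = 2162 g.

2.16 kg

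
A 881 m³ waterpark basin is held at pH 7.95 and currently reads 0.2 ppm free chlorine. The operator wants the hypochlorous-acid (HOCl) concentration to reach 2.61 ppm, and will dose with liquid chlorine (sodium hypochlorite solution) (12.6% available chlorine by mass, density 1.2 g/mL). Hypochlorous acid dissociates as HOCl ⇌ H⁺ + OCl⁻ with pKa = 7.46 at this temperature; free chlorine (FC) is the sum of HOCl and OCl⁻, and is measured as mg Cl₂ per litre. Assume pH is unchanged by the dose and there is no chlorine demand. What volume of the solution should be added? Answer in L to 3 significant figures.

61.0 L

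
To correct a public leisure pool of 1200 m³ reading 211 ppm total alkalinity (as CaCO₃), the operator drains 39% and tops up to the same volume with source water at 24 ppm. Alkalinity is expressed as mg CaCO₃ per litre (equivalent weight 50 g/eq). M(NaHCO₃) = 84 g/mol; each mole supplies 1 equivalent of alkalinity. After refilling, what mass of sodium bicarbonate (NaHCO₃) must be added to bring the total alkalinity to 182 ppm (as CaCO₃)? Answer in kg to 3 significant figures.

88.6 kg

Volume: 1200 m³ = 1,200,000 L.
After draining 39% and refilling: 211 × 0.61 + 24 × 0.39 = 138.07 ppm.
Deficit to target: 182 − 138.07 = 43.93 mg/L.
As CaCO₃: 43.93 mg/L × 1,200,000 L = 52,720 g; ÷ 50 g/eq ÷ 1 = 1054 mol NaHCO₃.
Mass: 1054 × 84 = 88,560 g.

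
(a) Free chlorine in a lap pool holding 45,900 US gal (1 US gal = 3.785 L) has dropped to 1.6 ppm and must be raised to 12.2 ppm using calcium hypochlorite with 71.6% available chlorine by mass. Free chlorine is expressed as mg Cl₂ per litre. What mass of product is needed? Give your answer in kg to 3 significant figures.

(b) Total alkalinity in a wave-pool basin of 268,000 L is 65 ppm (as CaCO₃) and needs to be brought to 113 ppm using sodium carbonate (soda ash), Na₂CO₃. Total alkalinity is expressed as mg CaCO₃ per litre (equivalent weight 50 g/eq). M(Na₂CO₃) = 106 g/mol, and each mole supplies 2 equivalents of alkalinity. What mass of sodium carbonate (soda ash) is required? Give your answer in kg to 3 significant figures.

(a) Volume: 45,900 US gal × 3.785 L/gal = 173,732 L.
(a) Chlorine deficit: 12.2 − 1.6 = 10.6 ppm = 10.6 mg/L as Cl₂.
(a) Cl₂ equivalent needed: 10.6 mg/L × 173,732 L = 1,842,000 mg = 1842 g.
(a) Product at 71.6% available chlorine: 1842 / 0.716 = 2572 g.

(b) Alkalinity to add: (113 − 65) = 48 mg/L as CaCO₃ × 268,000 L = 12,860 g as CaCO₃.
(b) Equivalents: 12,860 g ÷ 50 g/eq = 257.3 eq.
(b) Each mole of Na₂CO₃ supplies 2 eq, so 257.3 / 2 = 128.6 mol.
(b) Mass: 128.6 mol × 106 g/mol = 13,640 g.

(a) 2.57 kg; (b) 13.6 kg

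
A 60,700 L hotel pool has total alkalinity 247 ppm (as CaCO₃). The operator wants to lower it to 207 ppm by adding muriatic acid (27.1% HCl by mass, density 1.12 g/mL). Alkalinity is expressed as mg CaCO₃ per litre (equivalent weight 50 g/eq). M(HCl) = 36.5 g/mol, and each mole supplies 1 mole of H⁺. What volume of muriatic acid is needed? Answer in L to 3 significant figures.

Alkalinity to neutralize: (247 − 207) = 40 mg/L as CaCO₃ × 60,700 L = 2428 g as CaCO₃.
Equivalents of H⁺ required: 2428 ÷ 50 g/eq = 48.56 eq = 48.56 mol HCl.
Mass of HCl: 48.56 × 36.5 = 1772 g.
Mass of 27.1% solution: 1772 / 0.271 = 6540 g.
Volume: 6540 g ÷ 1.12 g/mL = 5840 mL.

5.84 L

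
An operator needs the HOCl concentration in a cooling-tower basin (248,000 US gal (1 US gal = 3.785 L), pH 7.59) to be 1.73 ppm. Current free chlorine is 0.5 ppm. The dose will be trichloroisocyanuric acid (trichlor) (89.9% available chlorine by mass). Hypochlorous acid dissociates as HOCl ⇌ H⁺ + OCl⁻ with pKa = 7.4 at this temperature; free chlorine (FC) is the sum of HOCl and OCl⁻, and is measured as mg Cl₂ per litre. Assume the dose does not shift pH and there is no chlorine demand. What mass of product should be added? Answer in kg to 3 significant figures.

Volume: 248,000 US gal × 3.785 L/gal = 938,680 L.
[OCl⁻]/[HOCl] = 10^(pH − pKa) = 10^(7.59 − 7.4) = 1.549; fraction as HOCl = 1/(1 + 1.549) = 0.3923.
Free chlorine required for 1.73 ppm HOCl: 1.73 / 0.3923 = 4.409 ppm.
FC to add: 4.409 − 0.5 = 3.909 mg/L as Cl₂.
Cl₂ equivalent: 3.909 mg/L × 938,680 L = 3670 g.
Product at 89.9% available Cl: 3670 / 0.899 = 4082 g.

4.08 kg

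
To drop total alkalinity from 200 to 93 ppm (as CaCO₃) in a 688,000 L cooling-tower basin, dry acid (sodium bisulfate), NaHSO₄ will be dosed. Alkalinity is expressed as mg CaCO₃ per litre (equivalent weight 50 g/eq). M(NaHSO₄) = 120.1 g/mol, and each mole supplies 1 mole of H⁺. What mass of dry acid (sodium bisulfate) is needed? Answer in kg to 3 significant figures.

Alkalinity to neutralize: (200 − 93) = 107 mg/L as CaCO₃ × 688,000 L = 73,620 g as CaCO₃.
Equivalents of H⁺ required: 73,620 ÷ 50 g/eq = 1472 eq = 1472 mol NaHSO₄.
Mass of NaHSO₄: 1472 × 120.1 = 176,800 g.

177 kg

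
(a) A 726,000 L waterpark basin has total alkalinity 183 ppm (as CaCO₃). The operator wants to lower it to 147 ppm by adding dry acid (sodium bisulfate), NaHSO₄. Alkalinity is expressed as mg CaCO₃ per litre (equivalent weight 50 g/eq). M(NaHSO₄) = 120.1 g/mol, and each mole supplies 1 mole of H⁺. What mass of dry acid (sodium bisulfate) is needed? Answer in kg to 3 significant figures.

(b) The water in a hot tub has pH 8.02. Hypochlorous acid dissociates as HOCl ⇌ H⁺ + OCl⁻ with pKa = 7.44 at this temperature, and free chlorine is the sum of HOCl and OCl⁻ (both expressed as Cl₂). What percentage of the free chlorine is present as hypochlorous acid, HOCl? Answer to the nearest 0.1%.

(a) 62.8 kg; (b) 20.8%

(a) Alkalinity to neutralize: (183 − 147) = 36 mg/L as CaCO₃ × 726,000 L = 26,140 g as CaCO₃.
(a) Equivalents of H⁺ required: 26,140 ÷ 50 g/eq = 522.7 eq = 522.7 mol NaHSO₄.
(a) Mass of NaHSO₄: 522.7 × 120.1 = 62,780 g.

(b) [OCl⁻]/[HOCl] = 10^(pH − pKa) = 10^(8.02 − 7.44) = 10^0.58 = 3.802.
(b) Fraction as HOCl = 1 / (1 + 3.802) = 0.2083.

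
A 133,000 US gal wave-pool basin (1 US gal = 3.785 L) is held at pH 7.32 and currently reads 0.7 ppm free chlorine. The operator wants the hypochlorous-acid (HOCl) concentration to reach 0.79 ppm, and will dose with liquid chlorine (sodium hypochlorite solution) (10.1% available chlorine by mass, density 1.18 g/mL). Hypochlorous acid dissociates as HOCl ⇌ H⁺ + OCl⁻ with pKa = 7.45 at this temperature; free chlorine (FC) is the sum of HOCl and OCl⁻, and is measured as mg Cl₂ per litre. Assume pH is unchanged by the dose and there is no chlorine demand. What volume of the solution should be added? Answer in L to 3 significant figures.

Volume: 133,000 US gal × 3.785 L/gal = 503,405 L.
[OCl⁻]/[HOCl] = 10^(pH − pKa) = 10^(7.32 − 7.45) = 0.7413; fraction as HOCl = 1/(1 + 0.7413) = 0.5743.
Free chlorine required for 0.79 ppm HOCl: 0.79 / 0.5743 = 1.376 ppm.
FC to add: 1.376 − 0.7 = 0.6756 mg/L as Cl₂.
Cl₂ equivalent: 0.6756 mg/L × 503,405 L = 340.1 g.
Product at 10.1% available Cl: 340.1 / 0.101 = 3368 g.
Volume: 3368 g ÷ 1.18 g/mL = 2854 mL.

2.85 L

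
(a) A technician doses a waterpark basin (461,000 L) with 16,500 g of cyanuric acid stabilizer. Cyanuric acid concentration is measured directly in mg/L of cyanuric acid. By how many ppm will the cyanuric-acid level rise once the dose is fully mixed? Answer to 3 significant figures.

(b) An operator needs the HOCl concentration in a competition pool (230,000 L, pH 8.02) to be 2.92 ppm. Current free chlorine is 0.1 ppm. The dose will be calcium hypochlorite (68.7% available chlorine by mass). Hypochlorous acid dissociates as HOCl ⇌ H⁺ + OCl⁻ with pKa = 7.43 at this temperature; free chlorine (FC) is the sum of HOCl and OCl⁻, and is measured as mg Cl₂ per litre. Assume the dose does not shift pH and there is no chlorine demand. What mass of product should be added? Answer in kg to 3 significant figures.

(a) 35.8 ppm; (b) 4.75 kg

(a) Rise: 16,500 g / 461,000 L × 1000 = 35.79 mg/L.

(b) [OCl⁻]/[HOCl] = 10^(pH − pKa) = 10^(8.02 − 7.43) = 3.89; fraction as HOCl = 1/(1 + 3.89) = 0.2045.
(b) Free chlorine required for 2.92 ppm HOCl: 2.92 / 0.2045 = 14.28 ppm.
(b) FC to add: 14.28 − 0.1 = 14.18 mg/L as Cl₂.
(b) Cl₂ equivalent: 14.18 mg/L × 230,000 L = 3261 g.
(b) Product at 68.7% available Cl: 3261 / 0.687 = 4747 g.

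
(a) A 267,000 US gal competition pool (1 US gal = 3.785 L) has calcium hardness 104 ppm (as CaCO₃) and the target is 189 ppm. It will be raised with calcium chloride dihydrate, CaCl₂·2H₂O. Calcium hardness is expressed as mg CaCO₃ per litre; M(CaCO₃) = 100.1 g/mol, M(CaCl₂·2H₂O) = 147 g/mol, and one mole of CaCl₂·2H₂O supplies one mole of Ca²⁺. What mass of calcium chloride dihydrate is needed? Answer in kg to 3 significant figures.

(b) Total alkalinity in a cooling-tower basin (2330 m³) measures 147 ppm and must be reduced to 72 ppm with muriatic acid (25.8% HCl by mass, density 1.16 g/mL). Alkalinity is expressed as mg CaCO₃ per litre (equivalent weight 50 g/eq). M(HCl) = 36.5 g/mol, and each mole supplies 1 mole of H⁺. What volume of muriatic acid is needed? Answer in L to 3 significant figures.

(a) Volume: 267,000 US gal × 3.785 L/gal = 1,010,595 L.
(a) Hardness to add: (189 − 104) = 85 mg/L as CaCO₃ × 1,010,595 L = 85,900 g as CaCO₃.
(a) Moles of Ca²⁺ (1 mol Ca²⁺ ≡ 1 mol CaCO₃): 85,900 / 100.1 g/mol = 858.1 mol.
(a) Mass of CaCl₂·2H₂O: 858.1 × 147 = 126,100 g.

(b) Volume: 2330 m³ = 2,330,000 L.
(b) Alkalinity to neutralize: (147 − 72) = 75 mg/L as CaCO₃ × 2,330,000 L = 174,800 g as CaCO₃.
(b) Equivalents of H⁺ required: 174,800 ÷ 50 g/eq = 3495 eq = 3495 mol HCl.
(b) Mass of HCl: 3495 × 36.5 = 127,600 g.
(b) Mass of 25.8% solution: 127,600 / 0.258 = 494,400 g.
(b) Volume: 494,400 g ÷ 1.16 g/mL = 426,200 mL.

(a) 126 kg; (b) 426 L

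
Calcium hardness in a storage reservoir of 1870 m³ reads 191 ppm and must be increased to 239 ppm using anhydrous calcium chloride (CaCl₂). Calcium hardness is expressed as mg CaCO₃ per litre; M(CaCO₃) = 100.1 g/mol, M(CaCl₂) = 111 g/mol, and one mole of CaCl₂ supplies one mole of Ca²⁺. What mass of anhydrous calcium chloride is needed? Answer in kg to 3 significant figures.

99.5 kg

Volume: 1870 m³ = 1,870,000 L.
Hardness to add: (239 − 191) = 48 mg/L as CaCO₃ × 1,870,000 L = 89,760 g as CaCO₃.
Moles of Ca²⁺ (1 mol Ca²⁺ ≡ 1 mol CaCO₃): 89,760 / 100.1 g/mol = 896.7 mol.
Mass of CaCl₂: 896.7 × 111 = 99,530 g.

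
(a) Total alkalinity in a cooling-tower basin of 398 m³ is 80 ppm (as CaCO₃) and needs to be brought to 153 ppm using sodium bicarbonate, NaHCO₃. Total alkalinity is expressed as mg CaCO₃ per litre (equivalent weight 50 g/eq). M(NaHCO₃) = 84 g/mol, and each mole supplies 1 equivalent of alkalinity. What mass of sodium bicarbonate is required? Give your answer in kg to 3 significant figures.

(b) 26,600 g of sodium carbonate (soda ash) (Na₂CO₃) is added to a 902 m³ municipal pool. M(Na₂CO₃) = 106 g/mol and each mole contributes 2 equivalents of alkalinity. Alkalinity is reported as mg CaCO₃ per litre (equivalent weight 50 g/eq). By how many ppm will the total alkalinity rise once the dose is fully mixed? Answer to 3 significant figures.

(a) 48.8 kg; (b) 27.8 ppm

(a) Volume: 398 m³ = 398,000 L.
(a) Alkalinity to add: (153 − 80) = 73 mg/L as CaCO₃ × 398,000 L = 29,050 g as CaCO₃.
(a) Equivalents: 29,050 g ÷ 50 g/eq = 581.1 eq.
(a) NaHCO₃ supplies 1 eq per mole → 581.1 mol.
(a) Mass: 581.1 mol × 84 g/mol = 48,810 g.

(b) Volume: 902 m³ = 902,000 L.
(b) Moles of Na₂CO₃: 26,600 g ÷ 106 g/mol = 250.9 mol → 501.9 eq of alkalinity.
(b) As CaCO₃: 501.9 eq × 50 g/eq = 25,090 g.
(b) Rise: 25,090 g / 902,000 L × 1000 = 27.82 mg/L.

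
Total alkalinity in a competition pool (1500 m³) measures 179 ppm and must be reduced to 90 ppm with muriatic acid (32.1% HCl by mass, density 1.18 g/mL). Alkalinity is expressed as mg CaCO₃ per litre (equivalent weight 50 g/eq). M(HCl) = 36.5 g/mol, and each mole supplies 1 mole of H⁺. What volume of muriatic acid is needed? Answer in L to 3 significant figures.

257 L

Volume: 1500 m³ = 1,500,000 L.
Alkalinity to neutralize: (179 − 90) = 89 mg/L as CaCO₃ × 1,500,000 L = 133,500 g as CaCO₃.
Equivalents of H⁺ required: 133,500 ÷ 50 g/eq = 2670 eq = 2670 mol HCl.
Mass of HCl: 2670 × 36.5 = 97,460 g.
Mass of 32.1% solution: 97,460 / 0.321 = 303,600 g.
Volume: 303,600 g ÷ 1.18 g/mL = 257,300 mL.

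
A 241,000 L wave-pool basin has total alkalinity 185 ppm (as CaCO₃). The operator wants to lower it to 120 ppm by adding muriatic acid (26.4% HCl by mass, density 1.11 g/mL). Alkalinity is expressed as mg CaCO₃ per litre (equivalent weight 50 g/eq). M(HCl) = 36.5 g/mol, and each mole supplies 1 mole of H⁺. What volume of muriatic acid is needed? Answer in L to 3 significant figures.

Alkalinity to neutralize: (185 − 120) = 65 mg/L as CaCO₃ × 241,000 L = 15,660 g as CaCO₃.
Equivalents of H⁺ required: 15,660 ÷ 50 g/eq = 313.3 eq = 313.3 mol HCl.
Mass of HCl: 313.3 × 36.5 = 11,440 g.
Mass of 26.4% solution: 11,440 / 0.264 = 43,320 g.
Volume: 43,320 g ÷ 1.11 g/mL = 39,020 mL.

39.0 L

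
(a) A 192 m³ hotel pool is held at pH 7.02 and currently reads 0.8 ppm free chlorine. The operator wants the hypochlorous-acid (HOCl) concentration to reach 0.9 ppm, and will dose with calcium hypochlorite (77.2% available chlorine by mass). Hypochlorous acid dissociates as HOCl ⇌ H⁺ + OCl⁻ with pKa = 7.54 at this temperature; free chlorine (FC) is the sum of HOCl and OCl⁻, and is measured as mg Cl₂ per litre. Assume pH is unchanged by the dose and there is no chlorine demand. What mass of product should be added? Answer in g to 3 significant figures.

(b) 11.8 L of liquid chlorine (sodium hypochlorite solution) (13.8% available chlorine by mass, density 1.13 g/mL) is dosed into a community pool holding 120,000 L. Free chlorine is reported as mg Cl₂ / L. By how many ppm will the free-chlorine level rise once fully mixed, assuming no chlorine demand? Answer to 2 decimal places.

(a) 92.5 g; (b) 15.33 ppm

(a) Volume: 192 m³ = 192,000 L.
(a) [OCl⁻]/[HOCl] = 10^(pH − pKa) = 10^(7.02 − 7.54) = 0.302; fraction as HOCl = 1/(1 + 0.302) = 0.7681.
(a) Free chlorine required for 0.9 ppm HOCl: 0.9 / 0.7681 = 1.172 ppm.
(a) FC to add: 1.172 − 0.8 = 0.3718 mg/L as Cl₂.
(a) Cl₂ equivalent: 0.3718 mg/L × 192,000 L = 71.38 g.
(a) Product at 77.2% available Cl: 71.38 / 0.772 = 92.47 g.

(b) Mass of solution: 11.8 L × 1000 mL/L × 1.13 g/mL = 13,330 g.
(b) Available chlorine delivered: 13,330 g × 0.138 = 1840 g as Cl₂.
(b) Concentration rise: 1840 g / 120,000 L = 15.33 mg/L = 15.33 ppm.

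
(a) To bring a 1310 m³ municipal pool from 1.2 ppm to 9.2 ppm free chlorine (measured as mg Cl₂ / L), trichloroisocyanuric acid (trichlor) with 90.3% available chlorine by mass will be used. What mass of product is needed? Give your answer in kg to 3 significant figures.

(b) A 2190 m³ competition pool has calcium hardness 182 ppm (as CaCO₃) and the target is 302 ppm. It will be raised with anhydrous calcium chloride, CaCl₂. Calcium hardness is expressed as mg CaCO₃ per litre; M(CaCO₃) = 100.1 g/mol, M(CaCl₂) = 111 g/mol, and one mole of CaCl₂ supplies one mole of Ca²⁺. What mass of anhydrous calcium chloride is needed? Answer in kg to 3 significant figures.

(a) 11.6 kg; (b) 291 kg

(a) Volume: 1310 m³ = 1,310,000 L.
(a) Chlorine deficit: 9.2 − 1.2 = 8 ppm = 8 mg/L as Cl₂.
(a) Cl₂ equivalent needed: 8 mg/L × 1,310,000 L = 10,480,000 mg = 10,480 g.
(a) Product at 90.3% available chlorine: 10,480 / 0.903 = 11,610 g.

(b) Volume: 2190 m³ = 2,190,000 L.
(b) Hardness to add: (302 − 182) = 120 mg/L as CaCO₃ × 2,190,000 L = 262,800 g as CaCO₃.
(b) Moles of Ca²⁺ (1 mol Ca²⁺ ≡ 1 mol CaCO₃): 262,800 / 100.1 g/mol = 2625 mol.
(b) Mass of CaCl₂: 2625 × 111 = 291,400 g.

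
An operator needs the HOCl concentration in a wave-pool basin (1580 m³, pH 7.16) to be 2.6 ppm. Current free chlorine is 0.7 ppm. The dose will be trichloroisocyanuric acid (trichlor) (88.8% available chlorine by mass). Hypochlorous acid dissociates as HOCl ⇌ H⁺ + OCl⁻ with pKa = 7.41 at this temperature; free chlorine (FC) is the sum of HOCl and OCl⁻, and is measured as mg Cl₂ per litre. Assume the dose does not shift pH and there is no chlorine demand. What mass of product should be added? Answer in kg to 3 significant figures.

5.98 kg

Volume: 1580 m³ = 1,580,000 L.
[OCl⁻]/[HOCl] = 10^(pH − pKa) = 10^(7.16 − 7.41) = 0.5623; fraction as HOCl = 1/(1 + 0.5623) = 0.6401.
Free chlorine required for 2.6 ppm HOCl: 2.6 / 0.6401 = 4.062 ppm.
FC to add: 4.062 − 0.7 = 3.362 mg/L as Cl₂.
Cl₂ equivalent: 3.362 mg/L × 1,580,000 L = 5312 g.
Product at 88.8% available Cl: 5312 / 0.888 = 5982 g.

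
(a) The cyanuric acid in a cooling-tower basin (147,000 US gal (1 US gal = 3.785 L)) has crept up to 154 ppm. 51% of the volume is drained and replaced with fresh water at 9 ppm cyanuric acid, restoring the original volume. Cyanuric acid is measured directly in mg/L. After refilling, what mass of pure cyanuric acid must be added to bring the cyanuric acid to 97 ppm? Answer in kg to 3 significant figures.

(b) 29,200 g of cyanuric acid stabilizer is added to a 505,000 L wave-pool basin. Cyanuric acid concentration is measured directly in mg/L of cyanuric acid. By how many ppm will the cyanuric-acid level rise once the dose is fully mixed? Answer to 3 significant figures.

(a) 9.43 kg; (b) 57.8 ppm

(a) Volume: 147,000 US gal × 3.785 L/gal = 556,395 L.
(a) After draining 51% and refilling: 154 × 0.49 + 9 × 0.51 = 80.05 ppm.
(a) Deficit to target: 97 − 80.05 = 16.95 mg/L.
(a) Mass: 16.95 mg/L × 556,395 L = 9431 g cyanuric acid.

(b) Rise: 29,200 g / 505,000 L × 1000 = 57.82 mg/L.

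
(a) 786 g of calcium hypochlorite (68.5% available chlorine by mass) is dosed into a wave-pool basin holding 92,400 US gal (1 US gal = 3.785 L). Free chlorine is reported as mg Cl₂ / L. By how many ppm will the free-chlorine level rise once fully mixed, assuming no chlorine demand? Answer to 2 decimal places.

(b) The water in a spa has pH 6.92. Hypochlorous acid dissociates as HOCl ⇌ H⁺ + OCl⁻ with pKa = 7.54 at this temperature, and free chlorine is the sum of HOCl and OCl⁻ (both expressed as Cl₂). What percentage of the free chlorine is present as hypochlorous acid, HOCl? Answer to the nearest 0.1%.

(a) Volume: 92,400 US gal × 3.785 L/gal = 349,734 L.
(a) Available chlorine delivered: 786 g × 0.685 = 538.4 g as Cl₂.
(a) Concentration rise: 538.4 g / 349,734 L = 1.539 mg/L = 1.54 ppm.

(b) [OCl⁻]/[HOCl] = 10^(pH − pKa) = 10^(6.92 − 7.54) = 10^-0.62 = 0.2399.
(b) Fraction as HOCl = 1 / (1 + 0.2399) = 0.8065.

(a) 1.54 ppm; (b) 80.7%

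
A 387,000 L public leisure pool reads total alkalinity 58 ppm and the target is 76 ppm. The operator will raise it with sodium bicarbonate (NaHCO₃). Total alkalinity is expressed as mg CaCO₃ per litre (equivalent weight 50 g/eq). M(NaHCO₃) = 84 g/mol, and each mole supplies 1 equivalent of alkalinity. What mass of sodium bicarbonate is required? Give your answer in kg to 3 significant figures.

Alkalinity to add: (76 − 58) = 18 mg/L as CaCO₃ × 387,000 L = 6966 g as CaCO₃.
Equivalents: 6966 g ÷ 50 g/eq = 139.3 eq.
NaHCO₃ supplies 1 eq per mole → 139.3 mol.
Mass: 139.3 mol × 84 g/mol = 11,700 g.

11.7 kg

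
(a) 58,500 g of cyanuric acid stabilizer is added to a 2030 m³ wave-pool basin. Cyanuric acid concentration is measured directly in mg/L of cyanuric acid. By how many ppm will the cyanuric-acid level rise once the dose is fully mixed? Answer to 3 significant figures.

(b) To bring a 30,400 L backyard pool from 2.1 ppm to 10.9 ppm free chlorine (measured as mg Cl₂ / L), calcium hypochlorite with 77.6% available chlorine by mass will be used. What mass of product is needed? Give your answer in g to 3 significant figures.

(a) 28.8 ppm; (b) 345 g

(a) Volume: 2030 m³ = 2,030,000 L.
(a) Rise: 58,500 g / 2,030,000 L × 1000 = 28.82 mg/L.

(b) Chlorine deficit: 10.9 − 2.1 = 8.8 ppm = 8.8 mg/L as Cl₂.
(b) Cl₂ equivalent needed: 8.8 mg/L × 30,400 L = 267,500 mg = 267.5 g.
(b) Product at 77.6% available chlorine: 267.5 / 0.776 = 344.7 g.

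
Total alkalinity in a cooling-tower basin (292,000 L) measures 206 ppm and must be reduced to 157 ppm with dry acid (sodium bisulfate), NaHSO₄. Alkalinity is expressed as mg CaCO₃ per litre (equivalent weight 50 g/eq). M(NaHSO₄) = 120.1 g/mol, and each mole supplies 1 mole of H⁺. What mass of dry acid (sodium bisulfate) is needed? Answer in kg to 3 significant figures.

Alkalinity to neutralize: (206 − 157) = 49 mg/L as CaCO₃ × 292,000 L = 14,310 g as CaCO₃.
Equivalents of H⁺ required: 14,310 ÷ 50 g/eq = 286.2 eq = 286.2 mol NaHSO₄.
Mass of NaHSO₄: 286.2 × 120.1 = 34,370 g.

34.4 kg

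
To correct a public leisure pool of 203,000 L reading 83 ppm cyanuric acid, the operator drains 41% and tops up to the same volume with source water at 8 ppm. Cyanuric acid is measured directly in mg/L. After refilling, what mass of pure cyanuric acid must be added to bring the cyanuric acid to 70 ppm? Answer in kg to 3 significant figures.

3.60 kg

After draining 41% and refilling: 83 × 0.59 + 8 × 0.41 = 52.25 ppm.
Deficit to target: 70 − 52.25 = 17.75 mg/L.
Mass: 17.75 mg/L × 203,000 L = 3603 g cyanuric acid.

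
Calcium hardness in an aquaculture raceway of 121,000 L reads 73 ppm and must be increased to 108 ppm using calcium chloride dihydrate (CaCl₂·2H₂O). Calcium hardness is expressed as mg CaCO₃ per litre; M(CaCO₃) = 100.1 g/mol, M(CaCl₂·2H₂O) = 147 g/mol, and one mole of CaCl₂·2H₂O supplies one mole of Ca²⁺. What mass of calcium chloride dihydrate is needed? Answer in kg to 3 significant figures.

Hardness to add: (108 − 73) = 35 mg/L as CaCO₃ × 121,000 L = 4235 g as CaCO₃.
Moles of Ca²⁺ (1 mol Ca²⁺ ≡ 1 mol CaCO₃): 4235 / 100.1 g/mol = 42.31 mol.
Mass of CaCl₂·2H₂O: 42.31 × 147 = 6219 g.

6.22 kg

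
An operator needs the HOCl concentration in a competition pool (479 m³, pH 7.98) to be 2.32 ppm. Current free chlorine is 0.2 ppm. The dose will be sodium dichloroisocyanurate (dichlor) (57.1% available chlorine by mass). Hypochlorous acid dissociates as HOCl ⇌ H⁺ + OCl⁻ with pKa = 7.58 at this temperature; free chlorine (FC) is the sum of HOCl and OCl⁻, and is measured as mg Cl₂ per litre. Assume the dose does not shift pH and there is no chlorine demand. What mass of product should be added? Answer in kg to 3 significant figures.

Volume: 479 m³ = 479,000 L.
[OCl⁻]/[HOCl] = 10^(pH − pKa) = 10^(7.98 − 7.58) = 2.512; fraction as HOCl = 1/(1 + 2.512) = 0.2847.
Free chlorine required for 2.32 ppm HOCl: 2.32 / 0.2847 = 8.148 ppm.
FC to add: 8.148 − 0.2 = 7.948 mg/L as Cl₂.
Cl₂ equivalent: 7.948 mg/L × 479,000 L = 3807 g.
Product at 57.1% available Cl: 3807 / 0.571 = 6667 g.

6.67 kg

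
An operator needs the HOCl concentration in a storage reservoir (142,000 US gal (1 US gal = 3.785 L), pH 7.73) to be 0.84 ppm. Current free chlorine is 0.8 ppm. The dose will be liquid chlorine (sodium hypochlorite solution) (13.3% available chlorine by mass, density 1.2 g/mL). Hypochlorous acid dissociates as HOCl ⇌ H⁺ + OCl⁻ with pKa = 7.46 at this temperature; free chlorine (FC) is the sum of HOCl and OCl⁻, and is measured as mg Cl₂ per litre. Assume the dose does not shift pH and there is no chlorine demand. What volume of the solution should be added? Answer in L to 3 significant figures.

5.40 L

Volume: 142,000 US gal × 3.785 L/gal = 537,470 L.
[OCl⁻]/[HOCl] = 10^(pH − pKa) = 10^(7.73 − 7.46) = 1.862; fraction as HOCl = 1/(1 + 1.862) = 0.3494.
Free chlorine required for 0.84 ppm HOCl: 0.84 / 0.3494 = 2.404 ppm.
FC to add: 2.404 − 0.8 = 1.604 mg/L as Cl₂.
Cl₂ equivalent: 1.604 mg/L × 537,470 L = 862.2 g.
Product at 13.3% available Cl: 862.2 / 0.133 = 6483 g.
Volume: 6483 g ÷ 1.2 g/mL = 5402 mL.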